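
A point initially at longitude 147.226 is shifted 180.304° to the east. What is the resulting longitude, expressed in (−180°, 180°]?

Start at +147.226°; shift +180.304° → +327.530°.
+327.530° lies outside (−180°, 180°]; subtract 360° → -32.470°.

-32.470°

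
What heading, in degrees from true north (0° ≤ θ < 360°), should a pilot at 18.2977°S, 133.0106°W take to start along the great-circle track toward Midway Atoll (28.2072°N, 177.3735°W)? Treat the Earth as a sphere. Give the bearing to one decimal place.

Δλ = -177.3735 − -133.0106 = -44.3629°.
θ = atan2( sin Δλ · cos φ₂ , cos φ₁ · sin φ₂ − sin φ₁ · cos φ₂ · cos Δλ )
  = atan2(-0.61617, 0.64656) = -43.621° → normalised to [0°, 360°): 316.379°.

316.4°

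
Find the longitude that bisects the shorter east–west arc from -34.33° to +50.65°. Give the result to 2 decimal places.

Signed shortest Δλ from -34.33° to +50.65° is +84.98°.
Midpoint longitude = -34.33° + (+84.98°)/2 = -34.33° + 42.49° = +8.16°.

+8.16°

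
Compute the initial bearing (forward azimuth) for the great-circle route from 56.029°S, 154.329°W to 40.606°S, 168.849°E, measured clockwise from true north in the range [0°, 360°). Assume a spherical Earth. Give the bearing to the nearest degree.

Δλ = 168.849 − -154.329 = 323.178°; wrapped into (−180°, 180°]: -36.822°.
θ = atan2( sin Δλ · cos φ₂ , cos φ₁ · sin φ₂ − sin φ₁ · cos φ₂ · cos Δλ )
  = atan2(-0.45501, 0.14033) = -72.859° → normalised to [0°, 360°): 287.141°.

287°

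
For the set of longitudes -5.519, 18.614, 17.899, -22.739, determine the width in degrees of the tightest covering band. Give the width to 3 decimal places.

41.353°

Sort the longitudes: -22.739°, -5.519°, +17.899°, +18.614°.
Eastward gaps between consecutive values (wrapping around): 17.220°, 23.418°, 0.715°, 318.647°.
Largest gap = 318.647° ⇒ minimal covering band is its complement: 360° − 318.647° = 41.353°.
Band runs from -22.739° eastward to +18.614°.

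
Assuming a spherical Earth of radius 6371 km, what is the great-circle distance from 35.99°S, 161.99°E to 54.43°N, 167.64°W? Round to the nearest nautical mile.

5651 nmi

Δλ = -167.64 − 161.99 = -329.63°; wrapped into (−180°, 180°]: 30.37°.
Δφ = 54.43 − -35.99 = 90.42°.
a = sin²(Δφ/2) + cos φ₁ · cos φ₂ · sin²(Δλ/2) = 0.535958.
c = 2·atan2(√a, √(1−a)) = 1.64277 rad → d = 6371·c ≈ 10466.11 km ≈ 5651.25 nmi.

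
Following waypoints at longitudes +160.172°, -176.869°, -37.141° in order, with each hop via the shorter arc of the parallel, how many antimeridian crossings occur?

Leg 1: +160.172° → -176.869°, shortest Δλ = 22.959° (east) — crosses 180°.
Leg 2: -176.869° → -37.141°, shortest Δλ = 139.728° (east) — does not cross 180°.
Total crossings: 1.

1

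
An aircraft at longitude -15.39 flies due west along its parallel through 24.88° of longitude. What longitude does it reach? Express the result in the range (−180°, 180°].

Start at -15.39°; shift −24.88° → -40.27°.
-40.27° already lies in (−180°, 180°].

-40.27°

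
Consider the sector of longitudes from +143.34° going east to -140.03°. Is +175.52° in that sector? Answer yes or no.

Yes

Band width going east from +143.34° to -140.03°: ((-140.03 − 143.34) mod 360) = 76.63°.
Offset of +175.52° east of the west edge: ((175.52 − 143.34) mod 360) = 32.18°.
32.18° ≤ 76.63° ⇒ inside.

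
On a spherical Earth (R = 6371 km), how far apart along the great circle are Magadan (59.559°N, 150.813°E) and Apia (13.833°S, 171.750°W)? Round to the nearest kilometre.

8825 km

Δλ = -171.750 − 150.813 = -322.563°; wrapped into (−180°, 180°]: 37.437°.
Δφ = -13.833 − 59.559 = -73.392°.
a = sin²(Δφ/2) + cos φ₁ · cos φ₂ · sin²(Δλ/2) = 0.407755.
c = 2·atan2(√a, √(1−a)) = 1.38524 rad → d = 6371·c ≈ 8825.38 km.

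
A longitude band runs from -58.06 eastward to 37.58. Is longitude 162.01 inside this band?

No

Band width going east from -58.06° to +37.58°: ((37.58 − -58.06) mod 360) = 95.64°.
Offset of +162.01° east of the west edge: ((162.01 − -58.06) mod 360) = 220.07°.
220.07° > 95.64° ⇒ outside.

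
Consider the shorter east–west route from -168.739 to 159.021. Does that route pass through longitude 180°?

Naïve |159.021 − -168.739| = 327.76° > 180°, so the shorter arc goes the other way round — across 180°.
Signed shortest Δλ = ((159.021 − -168.739 + 180) mod 360) − 180 = -32.24°.
Going west by 32.24° from -168.739° passes through 180° before reaching +159.021°.

Yes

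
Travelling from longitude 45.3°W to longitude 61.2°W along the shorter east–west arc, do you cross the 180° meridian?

No

Signed shortest Δλ = ((-61.2 − -45.3 + 180) mod 360) − 180 = -15.9°.
Going west by 15.9° from -45.3° reaches -61.2° without touching 180°.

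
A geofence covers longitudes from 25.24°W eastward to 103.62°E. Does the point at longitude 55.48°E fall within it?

Yes

Band width going east from -25.24° to +103.62°: ((103.62 − -25.24) mod 360) = 128.86°.
Offset of +55.48° east of the west edge: ((55.48 − -25.24) mod 360) = 80.72°.
80.72° ≤ 128.86° ⇒ inside.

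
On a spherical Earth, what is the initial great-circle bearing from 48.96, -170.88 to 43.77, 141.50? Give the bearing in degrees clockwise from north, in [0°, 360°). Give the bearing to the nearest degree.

279°

Δλ = 141.50 − -170.88 = 312.38°; wrapped into (−180°, 180°]: -47.62°.
θ = atan2( sin Δλ · cos φ₂ , cos φ₁ · sin φ₂ − sin φ₁ · cos φ₂ · cos Δλ )
  = atan2(-0.53343, 0.08708) = -80.729° → normalised to [0°, 360°): 279.271°.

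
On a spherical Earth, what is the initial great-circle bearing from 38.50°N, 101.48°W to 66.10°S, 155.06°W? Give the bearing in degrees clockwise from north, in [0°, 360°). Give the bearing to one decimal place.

200.6°

Δλ = -155.06 − -101.48 = -53.58°.
θ = atan2( sin Δλ · cos φ₂ , cos φ₁ · sin φ₂ − sin φ₁ · cos φ₂ · cos Δλ )
  = atan2(-0.32601, -0.86524) = -159.354° → normalised to [0°, 360°): 200.646°.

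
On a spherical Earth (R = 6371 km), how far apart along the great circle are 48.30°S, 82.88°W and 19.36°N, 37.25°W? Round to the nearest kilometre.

Δλ = -37.25 − -82.88 = 45.63°.
Δφ = 19.36 − -48.30 = 67.66°.
a = sin²(Δφ/2) + cos φ₁ · cos φ₂ · sin²(Δλ/2) = 0.404314.
c = 2·atan2(√a, √(1−a)) = 1.37824 rad → d = 6371·c ≈ 8780.75 km.

8781 km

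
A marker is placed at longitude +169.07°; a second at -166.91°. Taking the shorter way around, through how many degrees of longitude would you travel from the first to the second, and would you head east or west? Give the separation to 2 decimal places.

Raw difference: -166.91 − 169.07 = -335.98°.
Normalise into (−180°, 180°]: -335.98° + 360° = 24.02°.
Positive ⇒ the second point lies to the east; separation 24.02°.

24.02° east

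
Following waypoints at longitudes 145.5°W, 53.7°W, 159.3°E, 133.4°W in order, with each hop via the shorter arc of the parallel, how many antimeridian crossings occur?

2

Leg 1: -145.5° → -53.7°, shortest Δλ = 91.8° (east) — does not cross 180°.
Leg 2: -53.7° → +159.3°, shortest Δλ = -147.0° (west) — crosses 180°.
Leg 3: +159.3° → -133.4°, shortest Δλ = 67.3° (east) — crosses 180°.
Total crossings: 2.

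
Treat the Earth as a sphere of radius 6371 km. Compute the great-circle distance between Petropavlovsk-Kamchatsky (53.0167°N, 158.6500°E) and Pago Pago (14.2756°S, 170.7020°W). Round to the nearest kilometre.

Δλ = -170.7020 − 158.6500 = -329.3520°; wrapped into (−180°, 180°]: 30.6480°.
Δφ = -14.2756 − 53.0167 = -67.2923°.
a = sin²(Δφ/2) + cos φ₁ · cos φ₂ · sin²(Δλ/2) = 0.347703.
c = 2·atan2(√a, √(1−a)) = 1.26129 rad → d = 6371·c ≈ 8035.65 km.

8036 km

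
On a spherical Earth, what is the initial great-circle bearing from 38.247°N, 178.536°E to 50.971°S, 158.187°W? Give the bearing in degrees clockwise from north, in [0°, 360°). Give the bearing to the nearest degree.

166°

Δλ = -158.187 − 178.536 = -336.723°; wrapped into (−180°, 180°]: 23.277°.
θ = atan2( sin Δλ · cos φ₂ , cos φ₁ · sin φ₂ − sin φ₁ · cos φ₂ · cos Δλ )
  = atan2(0.24885, -0.96818) = 165.585° → normalised to [0°, 360°): 165.585°.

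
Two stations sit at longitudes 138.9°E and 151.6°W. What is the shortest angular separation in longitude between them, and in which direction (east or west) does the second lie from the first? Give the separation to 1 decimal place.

69.5° east

Raw difference: -151.6 − 138.9 = -290.5°.
Normalise into (−180°, 180°]: -290.5° + 360° = 69.5°.
Positive ⇒ the second point lies to the east; separation 69.5°.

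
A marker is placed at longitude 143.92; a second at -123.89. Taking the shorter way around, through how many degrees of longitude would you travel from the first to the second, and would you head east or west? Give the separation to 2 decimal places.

92.19° east

Raw difference: -123.89 − 143.92 = -267.81°.
Normalise into (−180°, 180°]: -267.81° + 360° = 92.19°.
Positive ⇒ the second point lies to the east; separation 92.19°.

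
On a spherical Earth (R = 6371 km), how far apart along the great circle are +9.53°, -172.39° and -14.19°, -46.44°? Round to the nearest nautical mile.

Δλ = -46.44 − -172.39 = 125.95°.
Δφ = -14.19 − 9.53 = -23.72°.
a = sin²(Δφ/2) + cos φ₁ · cos φ₂ · sin²(Δλ/2) = 0.800949.
c = 2·atan2(√a, √(1−a)) = 2.21667 rad → d = 6371·c ≈ 14122.41 km ≈ 7625.49 nmi.

7625 nmi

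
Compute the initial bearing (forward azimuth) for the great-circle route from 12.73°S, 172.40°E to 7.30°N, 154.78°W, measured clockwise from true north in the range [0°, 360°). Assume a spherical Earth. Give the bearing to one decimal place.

Δλ = -154.78 − 172.40 = -327.18°; wrapped into (−180°, 180°]: 32.82°.
θ = atan2( sin Δλ · cos φ₂ , cos φ₁ · sin φ₂ − sin φ₁ · cos φ₂ · cos Δλ )
  = atan2(0.53761, 0.30762) = 60.222° → normalised to [0°, 360°): 60.222°.

60.2°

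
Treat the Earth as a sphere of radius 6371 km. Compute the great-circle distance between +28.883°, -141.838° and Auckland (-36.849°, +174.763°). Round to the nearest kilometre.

8598 km

Δλ = 174.763 − -141.838 = 316.601°; wrapped into (−180°, 180°]: -43.399°.
Δφ = -36.849 − 28.883 = -65.732°.
a = sin²(Δφ/2) + cos φ₁ · cos φ₂ · sin²(Δλ/2) = 0.390285.
c = 2·atan2(√a, √(1−a)) = 1.34957 rad → d = 6371·c ≈ 8598.08 km.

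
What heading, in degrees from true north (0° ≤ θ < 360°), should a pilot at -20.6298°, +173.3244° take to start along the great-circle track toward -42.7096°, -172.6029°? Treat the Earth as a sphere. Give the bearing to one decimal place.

155.0°

Δλ = -172.6029 − 173.3244 = -345.9273°; wrapped into (−180°, 180°]: 14.0727°.
θ = atan2( sin Δλ · cos φ₂ , cos φ₁ · sin φ₂ − sin φ₁ · cos φ₂ · cos Δλ )
  = atan2(0.17867, -0.38367) = 155.029° → normalised to [0°, 360°): 155.029°.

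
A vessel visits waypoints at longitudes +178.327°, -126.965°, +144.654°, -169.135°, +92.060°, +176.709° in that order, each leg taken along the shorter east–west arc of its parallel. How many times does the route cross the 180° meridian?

4

Leg 1: +178.327° → -126.965°, shortest Δλ = 54.708° (east) — crosses 180°.
Leg 2: -126.965° → +144.654°, shortest Δλ = -88.381° (west) — crosses 180°.
Leg 3: +144.654° → -169.135°, shortest Δλ = 46.211° (east) — crosses 180°.
Leg 4: -169.135° → +92.060°, shortest Δλ = -98.805° (west) — crosses 180°.
Leg 5: +92.060° → +176.709°, shortest Δλ = 84.649° (east) — does not cross 180°.
Total crossings: 4.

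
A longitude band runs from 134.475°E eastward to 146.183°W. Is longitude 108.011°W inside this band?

Band width going east from +134.475° to -146.183°: ((-146.183 − 134.475) mod 360) = 79.342°.
Offset of -108.011° east of the west edge: ((-108.011 − 134.475) mod 360) = 117.514°.
117.514° > 79.342° ⇒ outside.

No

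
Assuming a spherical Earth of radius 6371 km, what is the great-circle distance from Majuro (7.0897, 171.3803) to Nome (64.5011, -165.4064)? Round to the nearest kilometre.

6642 km

Δλ = -165.4064 − 171.3803 = -336.7867°; wrapped into (−180°, 180°]: 23.2133°.
Δφ = 64.5011 − 7.0897 = 57.4114°.
a = sin²(Δφ/2) + cos φ₁ · cos φ₂ · sin²(Δλ/2) = 0.247991.
c = 2·atan2(√a, √(1−a)) = 1.04255 rad → d = 6371·c ≈ 6642.09 km.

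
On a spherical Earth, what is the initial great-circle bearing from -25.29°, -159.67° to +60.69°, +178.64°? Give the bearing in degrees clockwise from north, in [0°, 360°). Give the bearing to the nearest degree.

Δλ = 178.64 − -159.67 = 338.31°; wrapped into (−180°, 180°]: -21.69°.
θ = atan2( sin Δλ · cos φ₂ , cos φ₁ · sin φ₂ − sin φ₁ · cos φ₂ · cos Δλ )
  = atan2(-0.18092, 0.98273) = -10.432° → normalised to [0°, 360°): 349.568°.

350°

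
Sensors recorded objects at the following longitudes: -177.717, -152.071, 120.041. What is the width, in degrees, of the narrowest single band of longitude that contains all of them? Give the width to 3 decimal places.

Sort the longitudes: -177.717°, -152.071°, +120.041°.
Eastward gaps between consecutive values (wrapping around): 25.646°, 272.112°, 62.242°.
Largest gap = 272.112° ⇒ minimal covering band is its complement: 360° − 272.112° = 87.888°.
Band runs from +120.041° eastward to -152.071°, crossing the antimeridian.

87.888°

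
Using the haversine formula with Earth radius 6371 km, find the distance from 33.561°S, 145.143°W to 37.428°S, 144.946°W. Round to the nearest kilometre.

430 km

Δλ = -144.946 − -145.143 = 0.197°.
Δφ = -37.428 − -33.561 = -3.867°.
a = sin²(Δφ/2) + cos φ₁ · cos φ₂ · sin²(Δλ/2) = 0.001140.
c = 2·atan2(√a, √(1−a)) = 0.06755 rad → d = 6371·c ≈ 430.36 km.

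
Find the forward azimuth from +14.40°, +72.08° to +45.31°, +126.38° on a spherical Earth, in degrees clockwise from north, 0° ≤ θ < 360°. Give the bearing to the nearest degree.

Δλ = 126.38 − 72.08 = 54.30°.
θ = atan2( sin Δλ · cos φ₂ , cos φ₁ · sin φ₂ − sin φ₁ · cos φ₂ · cos Δλ )
  = atan2(0.57111, 0.58653) = 44.237° → normalised to [0°, 360°): 44.237°.

44°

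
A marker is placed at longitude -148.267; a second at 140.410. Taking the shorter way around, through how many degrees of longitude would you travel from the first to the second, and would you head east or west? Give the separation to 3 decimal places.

71.323° west

Raw difference: 140.410 − -148.267 = 288.677°.
Normalise into (−180°, 180°]: 288.677° − 360° = -71.323°.
Negative ⇒ the second point lies to the west; separation 71.323°.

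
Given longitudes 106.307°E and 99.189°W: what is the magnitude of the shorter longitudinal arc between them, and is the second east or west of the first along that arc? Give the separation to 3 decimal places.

154.504° east

Raw difference: -99.189 − 106.307 = -205.496°.
Normalise into (−180°, 180°]: -205.496° + 360° = 154.504°.
Positive ⇒ the second point lies to the east; separation 154.504°.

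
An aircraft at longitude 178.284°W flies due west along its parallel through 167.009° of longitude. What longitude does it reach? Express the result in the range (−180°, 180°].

Start at -178.284°; shift −167.009° → -345.293°.
-345.293° lies outside (−180°, 180°]; add 360° → +14.707°.

14.707°E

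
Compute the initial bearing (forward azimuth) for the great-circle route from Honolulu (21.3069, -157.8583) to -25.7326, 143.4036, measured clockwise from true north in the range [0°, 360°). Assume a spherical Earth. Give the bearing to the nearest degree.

233°

Δλ = 143.4036 − -157.8583 = 301.2619°; wrapped into (−180°, 180°]: -58.7381°.
θ = atan2( sin Δλ · cos φ₂ , cos φ₁ · sin φ₂ − sin φ₁ · cos φ₂ · cos Δλ )
  = atan2(-0.77003, -0.57436) = -126.719° → normalised to [0°, 360°): 233.281°.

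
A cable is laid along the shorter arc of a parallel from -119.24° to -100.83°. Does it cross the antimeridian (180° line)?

Signed shortest Δλ = ((-100.83 − -119.24 + 180) mod 360) − 180 = 18.41°.
Going east by 18.41° from -119.24° reaches -100.83° without touching 180°.

No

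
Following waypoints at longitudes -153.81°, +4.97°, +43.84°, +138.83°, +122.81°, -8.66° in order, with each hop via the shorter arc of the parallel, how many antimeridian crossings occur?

Leg 1: -153.81° → +4.97°, shortest Δλ = 158.78° (east) — does not cross 180°.
Leg 2: +4.97° → +43.84°, shortest Δλ = 38.87° (east) — does not cross 180°.
Leg 3: +43.84° → +138.83°, shortest Δλ = 94.99° (east) — does not cross 180°.
Leg 4: +138.83° → +122.81°, shortest Δλ = -16.02° (west) — does not cross 180°.
Leg 5: +122.81° → -8.66°, shortest Δλ = -131.47° (west) — does not cross 180°.
Total crossings: 0.

0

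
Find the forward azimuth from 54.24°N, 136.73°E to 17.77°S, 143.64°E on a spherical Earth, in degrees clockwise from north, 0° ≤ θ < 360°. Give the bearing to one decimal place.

173.1°

Δλ = 143.64 − 136.73 = 6.91°.
θ = atan2( sin Δλ · cos φ₂ , cos φ₁ · sin φ₂ − sin φ₁ · cos φ₂ · cos Δλ )
  = atan2(0.11457, -0.94550) = 173.091° → normalised to [0°, 360°): 173.091°.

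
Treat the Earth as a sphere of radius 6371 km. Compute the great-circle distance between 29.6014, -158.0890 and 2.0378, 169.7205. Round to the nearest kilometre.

Δλ = 169.7205 − -158.0890 = 327.8095°; wrapped into (−180°, 180°]: -32.1905°.
Δφ = 2.0378 − 29.6014 = -27.5636°.
a = sin²(Δφ/2) + cos φ₁ · cos φ₂ · sin²(Δλ/2) = 0.123537.
c = 2·atan2(√a, √(1−a)) = 0.71830 rad → d = 6371·c ≈ 4576.28 km.

4576 km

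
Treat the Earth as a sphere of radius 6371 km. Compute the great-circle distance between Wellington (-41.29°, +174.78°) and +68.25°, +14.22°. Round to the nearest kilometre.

16801 km

Δλ = 14.22 − 174.78 = -160.56°.
Δφ = 68.25 − -41.29 = 109.54°.
a = sin²(Δφ/2) + cos φ₁ · cos φ₂ · sin²(Δλ/2) = 0.937725.
c = 2·atan2(√a, √(1−a)) = 2.63716 rad → d = 6371·c ≈ 16801.36 km.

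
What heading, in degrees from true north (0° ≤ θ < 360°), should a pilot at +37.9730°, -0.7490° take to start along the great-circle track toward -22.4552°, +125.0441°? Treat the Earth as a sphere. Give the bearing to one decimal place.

87.6°

Δλ = 125.0441 − -0.7490 = 125.7931°.
θ = atan2( sin Δλ · cos φ₂ , cos φ₁ · sin φ₂ − sin φ₁ · cos φ₂ · cos Δλ )
  = atan2(0.74963, 0.03147) = 87.596° → normalised to [0°, 360°): 87.596°.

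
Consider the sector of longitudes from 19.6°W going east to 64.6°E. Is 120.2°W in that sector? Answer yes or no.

No

Band width going east from -19.6° to +64.6°: ((64.6 − -19.6) mod 360) = 84.2°.
Offset of -120.2° east of the west edge: ((-120.2 − -19.6) mod 360) = 259.4°.
259.4° > 84.2° ⇒ outside.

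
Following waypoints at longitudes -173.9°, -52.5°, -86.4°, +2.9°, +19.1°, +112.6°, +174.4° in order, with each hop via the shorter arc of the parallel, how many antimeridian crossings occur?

0

Leg 1: -173.9° → -52.5°, shortest Δλ = 121.4° (east) — does not cross 180°.
Leg 2: -52.5° → -86.4°, shortest Δλ = -33.9° (west) — does not cross 180°.
Leg 3: -86.4° → +2.9°, shortest Δλ = 89.3° (east) — does not cross 180°.
Leg 4: +2.9° → +19.1°, shortest Δλ = 16.2° (east) — does not cross 180°.
Leg 5: +19.1° → +112.6°, shortest Δλ = 93.5° (east) — does not cross 180°.
Leg 6: +112.6° → +174.4°, shortest Δλ = 61.8° (east) — does not cross 180°.
Total crossings: 0.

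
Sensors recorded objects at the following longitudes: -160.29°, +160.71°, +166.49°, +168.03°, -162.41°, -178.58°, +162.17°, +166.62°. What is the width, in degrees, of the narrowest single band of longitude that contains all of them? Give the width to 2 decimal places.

39.00°

Sort the longitudes: -178.58°, -162.41°, -160.29°, +160.71°, +162.17°, +166.49°, +166.62°, +168.03°.
Eastward gaps between consecutive values (wrapping around): 16.17°, 2.12°, 321.00°, 1.46°, 4.32°, 0.13°, 1.41°, 13.39°.
Largest gap = 321.00° ⇒ minimal covering band is its complement: 360° − 321.00° = 39.00°.
Band runs from +160.71° eastward to -160.29°, crossing the antimeridian.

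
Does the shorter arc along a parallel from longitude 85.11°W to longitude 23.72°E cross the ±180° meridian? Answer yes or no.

Signed shortest Δλ = ((23.72 − -85.11 + 180) mod 360) − 180 = 108.83°.
Going east by 108.83° from -85.11° reaches +23.72° without touching 180°.

No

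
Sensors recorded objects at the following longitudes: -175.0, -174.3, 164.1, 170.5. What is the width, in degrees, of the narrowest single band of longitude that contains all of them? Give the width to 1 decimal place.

21.6°

Sort the longitudes: -175.0°, -174.3°, +164.1°, +170.5°.
Eastward gaps between consecutive values (wrapping around): 0.7°, 338.4°, 6.4°, 14.5°.
Largest gap = 338.4° ⇒ minimal covering band is its complement: 360° − 338.4° = 21.6°.
Band runs from +164.1° eastward to -174.3°, crossing the antimeridian.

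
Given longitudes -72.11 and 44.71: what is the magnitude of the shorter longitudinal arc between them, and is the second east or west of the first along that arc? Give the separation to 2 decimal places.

116.82° east

Raw difference: 44.71 − -72.11 = 116.82°.
Normalise into (−180°, 180°]: 116.82° stays 116.82°.
Positive ⇒ the second point lies to the east; separation 116.82°.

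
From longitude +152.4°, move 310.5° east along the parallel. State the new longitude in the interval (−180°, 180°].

+102.9°

Start at +152.4°; shift +310.5° → +462.9°.
+462.9° lies outside (−180°, 180°]; subtract 360° → +102.9°.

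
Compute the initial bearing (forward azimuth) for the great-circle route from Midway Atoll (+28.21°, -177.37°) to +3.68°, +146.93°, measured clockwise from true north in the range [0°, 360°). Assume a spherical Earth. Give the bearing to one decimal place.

Δλ = 146.93 − -177.37 = 324.30°; wrapped into (−180°, 180°]: -35.70°.
θ = atan2( sin Δλ · cos φ₂ , cos φ₁ · sin φ₂ − sin φ₁ · cos φ₂ · cos Δλ )
  = atan2(-0.58234, -0.32652) = -119.280° → normalised to [0°, 360°): 240.720°.

240.7°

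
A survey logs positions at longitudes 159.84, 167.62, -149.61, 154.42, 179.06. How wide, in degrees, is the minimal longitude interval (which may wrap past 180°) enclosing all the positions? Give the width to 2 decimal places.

55.97°

Sort the longitudes: -149.61°, +154.42°, +159.84°, +167.62°, +179.06°.
Eastward gaps between consecutive values (wrapping around): 304.03°, 5.42°, 7.78°, 11.44°, 31.33°.
Largest gap = 304.03° ⇒ minimal covering band is its complement: 360° − 304.03° = 55.97°.
Band runs from +154.42° eastward to -149.61°, crossing the antimeridian.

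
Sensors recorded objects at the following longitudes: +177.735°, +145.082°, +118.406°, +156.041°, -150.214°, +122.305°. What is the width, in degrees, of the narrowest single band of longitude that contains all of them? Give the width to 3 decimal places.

Sort the longitudes: -150.214°, +118.406°, +122.305°, +145.082°, +156.041°, +177.735°.
Eastward gaps between consecutive values (wrapping around): 268.620°, 3.899°, 22.777°, 10.959°, 21.694°, 32.051°.
Largest gap = 268.620° ⇒ minimal covering band is its complement: 360° − 268.620° = 91.380°.
Band runs from +118.406° eastward to -150.214°, crossing the antimeridian.

91.380°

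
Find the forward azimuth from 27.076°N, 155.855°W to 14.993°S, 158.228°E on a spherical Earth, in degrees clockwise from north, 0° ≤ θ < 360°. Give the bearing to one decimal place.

232.3°

Δλ = 158.228 − -155.855 = 314.083°; wrapped into (−180°, 180°]: -45.917°.
θ = atan2( sin Δλ · cos φ₂ , cos φ₁ · sin φ₂ − sin φ₁ · cos φ₂ · cos Δλ )
  = atan2(-0.69388, -0.53623) = -127.697° → normalised to [0°, 360°): 232.303°.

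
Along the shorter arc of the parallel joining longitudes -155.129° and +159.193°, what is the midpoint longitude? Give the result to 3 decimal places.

-177.968°

Signed shortest Δλ from -155.129° to +159.193° is -45.678°.
Midpoint longitude = -155.129° + (-45.678°)/2 = -155.129° − 22.839° = -177.968°.
(The naïve average (-155.129 + +159.193)/2 = 2.032° is on the wrong side of the globe.)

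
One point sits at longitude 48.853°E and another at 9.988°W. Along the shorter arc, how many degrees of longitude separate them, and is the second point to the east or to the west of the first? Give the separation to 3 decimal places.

58.841° west

Raw difference: -9.988 − 48.853 = -58.841°.
Normalise into (−180°, 180°]: -58.841° stays -58.841°.
Negative ⇒ the second point lies to the west; separation 58.841°.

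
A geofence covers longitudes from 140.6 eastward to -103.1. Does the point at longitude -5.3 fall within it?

Band width going east from +140.6° to -103.1°: ((-103.1 − 140.6) mod 360) = 116.3°.
Offset of -5.3° east of the west edge: ((-5.3 − 140.6) mod 360) = 214.1°.
214.1° > 116.3° ⇒ outside.

No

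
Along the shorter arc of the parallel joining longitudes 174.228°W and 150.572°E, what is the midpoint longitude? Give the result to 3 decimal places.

Signed shortest Δλ from -174.228° to +150.572° is -35.200°.
Midpoint longitude = -174.228° + (-35.200°)/2 = -174.228° − 17.600° = -191.828°.
Normalise into (−180°, 180°]: +168.172°.
(The naïve average (-174.228 + +150.572)/2 = -11.828° is on the wrong side of the globe.)

168.172°E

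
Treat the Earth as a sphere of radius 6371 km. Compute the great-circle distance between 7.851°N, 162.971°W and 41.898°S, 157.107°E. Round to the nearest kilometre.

6859 km

Δλ = 157.107 − -162.971 = 320.078°; wrapped into (−180°, 180°]: -39.922°.
Δφ = -41.898 − 7.851 = -49.749°.
a = sin²(Δφ/2) + cos φ₁ · cos φ₂ · sin²(Δλ/2) = 0.262863.
c = 2·atan2(√a, √(1−a)) = 1.07666 rad → d = 6371·c ≈ 6859.39 km.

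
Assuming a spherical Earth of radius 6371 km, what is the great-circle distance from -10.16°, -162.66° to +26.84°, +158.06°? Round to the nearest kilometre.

5906 km

Δλ = 158.06 − -162.66 = 320.72°; wrapped into (−180°, 180°]: -39.28°.
Δφ = 26.84 − -10.16 = 37.00°.
a = sin²(Δφ/2) + cos φ₁ · cos φ₂ · sin²(Δλ/2) = 0.199901.
c = 2·atan2(√a, √(1−a)) = 0.92705 rad → d = 6371·c ≈ 5906.22 km.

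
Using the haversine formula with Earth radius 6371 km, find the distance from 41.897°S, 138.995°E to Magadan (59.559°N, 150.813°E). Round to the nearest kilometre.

Δλ = 150.813 − 138.995 = 11.818°.
Δφ = 59.559 − -41.897 = 101.456°.
a = sin²(Δφ/2) + cos φ₁ · cos φ₂ · sin²(Δλ/2) = 0.603305.
c = 2·atan2(√a, √(1−a)) = 1.77890 rad → d = 6371·c ≈ 11333.40 km.

11333 km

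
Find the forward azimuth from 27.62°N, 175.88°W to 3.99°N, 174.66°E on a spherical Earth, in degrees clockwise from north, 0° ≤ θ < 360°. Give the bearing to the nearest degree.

203°

Δλ = 174.66 − -175.88 = 350.54°; wrapped into (−180°, 180°]: -9.46°.
θ = atan2( sin Δλ · cos φ₂ , cos φ₁ · sin φ₂ − sin φ₁ · cos φ₂ · cos Δλ )
  = atan2(-0.16396, -0.39454) = -157.433° → normalised to [0°, 360°): 202.567°.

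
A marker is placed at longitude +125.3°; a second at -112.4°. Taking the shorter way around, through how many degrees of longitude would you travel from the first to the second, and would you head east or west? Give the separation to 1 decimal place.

122.3° east

Raw difference: -112.4 − 125.3 = -237.7°.
Normalise into (−180°, 180°]: -237.7° + 360° = 122.3°.
Positive ⇒ the second point lies to the east; separation 122.3°.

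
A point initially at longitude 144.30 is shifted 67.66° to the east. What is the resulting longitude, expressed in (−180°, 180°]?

Start at +144.30°; shift +67.66° → +211.96°.
+211.96° lies outside (−180°, 180°]; subtract 360° → -148.04°.

-148.04°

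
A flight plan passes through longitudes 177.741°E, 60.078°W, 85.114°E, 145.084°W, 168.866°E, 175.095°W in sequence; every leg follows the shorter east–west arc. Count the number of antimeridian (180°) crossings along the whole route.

4

Leg 1: +177.741° → -60.078°, shortest Δλ = 122.181° (east) — crosses 180°.
Leg 2: -60.078° → +85.114°, shortest Δλ = 145.192° (east) — does not cross 180°.
Leg 3: +85.114° → -145.084°, shortest Δλ = 129.802° (east) — crosses 180°.
Leg 4: -145.084° → +168.866°, shortest Δλ = -46.05° (west) — crosses 180°.
Leg 5: +168.866° → -175.095°, shortest Δλ = 16.039° (east) — crosses 180°.
Total crossings: 4.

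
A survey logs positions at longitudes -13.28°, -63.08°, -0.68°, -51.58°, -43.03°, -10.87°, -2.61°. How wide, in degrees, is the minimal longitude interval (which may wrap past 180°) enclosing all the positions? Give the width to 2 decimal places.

Sort the longitudes: -63.08°, -51.58°, -43.03°, -13.28°, -10.87°, -2.61°, -0.68°.
Eastward gaps between consecutive values (wrapping around): 11.50°, 8.55°, 29.75°, 2.41°, 8.26°, 1.93°, 297.60°.
Largest gap = 297.60° ⇒ minimal covering band is its complement: 360° − 297.60° = 62.40°.
Band runs from -63.08° eastward to -0.68°.

62.40°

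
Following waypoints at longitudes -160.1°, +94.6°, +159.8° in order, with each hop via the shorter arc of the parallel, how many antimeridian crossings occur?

Leg 1: -160.1° → +94.6°, shortest Δλ = -105.3° (west) — crosses 180°.
Leg 2: +94.6° → +159.8°, shortest Δλ = 65.2° (east) — does not cross 180°.
Total crossings: 1.

1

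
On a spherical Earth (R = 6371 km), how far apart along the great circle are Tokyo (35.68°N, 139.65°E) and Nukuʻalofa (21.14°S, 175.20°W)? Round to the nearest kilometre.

7906 km

Δλ = -175.20 − 139.65 = -314.85°; wrapped into (−180°, 180°]: 45.15°.
Δφ = -21.14 − 35.68 = -56.82°.
a = sin²(Δφ/2) + cos φ₁ · cos φ₂ · sin²(Δλ/2) = 0.338018.
c = 2·atan2(√a, √(1−a)) = 1.24088 rad → d = 6371·c ≈ 7905.64 km.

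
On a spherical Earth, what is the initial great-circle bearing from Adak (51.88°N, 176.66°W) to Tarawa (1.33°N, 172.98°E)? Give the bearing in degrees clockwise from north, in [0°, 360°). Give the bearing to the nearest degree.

Δλ = 172.98 − -176.66 = 349.64°; wrapped into (−180°, 180°]: -10.36°.
θ = atan2( sin Δλ · cos φ₂ , cos φ₁ · sin φ₂ − sin φ₁ · cos φ₂ · cos Δλ )
  = atan2(-0.17978, -0.75936) = -166.680° → normalised to [0°, 360°): 193.320°.

193°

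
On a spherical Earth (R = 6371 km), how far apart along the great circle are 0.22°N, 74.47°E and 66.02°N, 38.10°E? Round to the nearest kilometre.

7860 km

Δλ = 38.10 − 74.47 = -36.37°.
Δφ = 66.02 − 0.22 = 65.80°.
a = sin²(Δφ/2) + cos φ₁ · cos φ₂ · sin²(Δλ/2) = 0.334622.
c = 2·atan2(√a, √(1−a)) = 1.23369 rad → d = 6371·c ≈ 7859.86 km.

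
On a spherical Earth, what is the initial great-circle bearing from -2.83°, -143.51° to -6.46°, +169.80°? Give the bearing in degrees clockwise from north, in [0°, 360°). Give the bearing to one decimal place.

263.8°

Δλ = 169.80 − -143.51 = 313.31°; wrapped into (−180°, 180°]: -46.69°.
θ = atan2( sin Δλ · cos φ₂ , cos φ₁ · sin φ₂ − sin φ₁ · cos φ₂ · cos Δλ )
  = atan2(-0.72303, -0.07872) = -96.214° → normalised to [0°, 360°): 263.786°.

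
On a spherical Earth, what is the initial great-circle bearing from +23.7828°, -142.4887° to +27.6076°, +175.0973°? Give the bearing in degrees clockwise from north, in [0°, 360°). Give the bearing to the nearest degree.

Δλ = 175.0973 − -142.4887 = 317.5860°; wrapped into (−180°, 180°]: -42.4140°.
θ = atan2( sin Δλ · cos φ₂ , cos φ₁ · sin φ₂ − sin φ₁ · cos φ₂ · cos Δλ )
  = atan2(-0.59769, 0.16023) = -74.993° → normalised to [0°, 360°): 285.007°.

285°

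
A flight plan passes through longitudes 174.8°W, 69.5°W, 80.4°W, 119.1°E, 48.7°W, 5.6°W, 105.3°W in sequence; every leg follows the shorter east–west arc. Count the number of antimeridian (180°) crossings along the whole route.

Leg 1: -174.8° → -69.5°, shortest Δλ = 105.3° (east) — does not cross 180°.
Leg 2: -69.5° → -80.4°, shortest Δλ = -10.9° (west) — does not cross 180°.
Leg 3: -80.4° → +119.1°, shortest Δλ = -160.5° (west) — crosses 180°.
Leg 4: +119.1° → -48.7°, shortest Δλ = -167.8° (west) — does not cross 180°.
Leg 5: -48.7° → -5.6°, shortest Δλ = 43.1° (east) — does not cross 180°.
Leg 6: -5.6° → -105.3°, shortest Δλ = -99.7° (west) — does not cross 180°.
Total crossings: 1.

1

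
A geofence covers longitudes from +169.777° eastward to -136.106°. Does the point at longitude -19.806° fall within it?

Band width going east from +169.777° to -136.106°: ((-136.106 − 169.777) mod 360) = 54.117°.
Offset of -19.806° east of the west edge: ((-19.806 − 169.777) mod 360) = 170.417°.
170.417° > 54.117° ⇒ outside.

No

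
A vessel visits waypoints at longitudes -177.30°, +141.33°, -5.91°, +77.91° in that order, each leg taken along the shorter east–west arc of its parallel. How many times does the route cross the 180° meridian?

1

Leg 1: -177.30° → +141.33°, shortest Δλ = -41.37° (west) — crosses 180°.
Leg 2: +141.33° → -5.91°, shortest Δλ = -147.24° (west) — does not cross 180°.
Leg 3: -5.91° → +77.91°, shortest Δλ = 83.82° (east) — does not cross 180°.
Total crossings: 1.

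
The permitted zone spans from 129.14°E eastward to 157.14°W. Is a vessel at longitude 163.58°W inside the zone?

Band width going east from +129.14° to -157.14°: ((-157.14 − 129.14) mod 360) = 73.72°.
Offset of -163.58° east of the west edge: ((-163.58 − 129.14) mod 360) = 67.28°.
67.28° ≤ 73.72° ⇒ inside.

Yes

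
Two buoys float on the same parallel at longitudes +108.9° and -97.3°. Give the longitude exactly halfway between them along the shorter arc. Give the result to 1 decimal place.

-174.2°

Signed shortest Δλ from +108.9° to -97.3° is +153.8°.
Midpoint longitude = +108.9° + (+153.8°)/2 = +108.9° + 76.9° = +185.8°.
Normalise into (−180°, 180°]: -174.2°.
(The naïve average (+108.9 + -97.3)/2 = 5.8° is on the wrong side of the globe.)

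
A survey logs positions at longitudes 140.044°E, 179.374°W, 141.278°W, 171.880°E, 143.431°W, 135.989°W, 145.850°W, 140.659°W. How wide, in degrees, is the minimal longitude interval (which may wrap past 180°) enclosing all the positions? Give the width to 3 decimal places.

Sort the longitudes: -179.374°, -145.850°, -143.431°, -141.278°, -140.659°, -135.989°, +140.044°, +171.880°.
Eastward gaps between consecutive values (wrapping around): 33.524°, 2.419°, 2.153°, 0.619°, 4.670°, 276.033°, 31.836°, 8.746°.
Largest gap = 276.033° ⇒ minimal covering band is its complement: 360° − 276.033° = 83.967°.
Band runs from +140.044° eastward to -135.989°, crossing the antimeridian.

83.967°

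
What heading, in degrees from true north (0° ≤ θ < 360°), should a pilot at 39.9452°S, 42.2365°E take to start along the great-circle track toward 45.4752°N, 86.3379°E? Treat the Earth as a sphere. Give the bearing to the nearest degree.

29°

Δλ = 86.3379 − 42.2365 = 44.1014°.
θ = atan2( sin Δλ · cos φ₂ , cos φ₁ · sin φ₂ − sin φ₁ · cos φ₂ · cos Δλ )
  = atan2(0.48800, 0.86989) = 29.292° → normalised to [0°, 360°): 29.292°.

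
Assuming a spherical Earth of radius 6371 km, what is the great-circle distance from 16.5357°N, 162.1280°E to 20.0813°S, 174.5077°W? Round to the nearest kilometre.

4805 km

Δλ = -174.5077 − 162.1280 = -336.6357°; wrapped into (−180°, 180°]: 23.3643°.
Δφ = -20.0813 − 16.5357 = -36.6170°.
a = sin²(Δφ/2) + cos φ₁ · cos φ₂ · sin²(Δλ/2) = 0.135594.
c = 2·atan2(√a, √(1−a)) = 0.75421 rad → d = 6371·c ≈ 4805.07 km.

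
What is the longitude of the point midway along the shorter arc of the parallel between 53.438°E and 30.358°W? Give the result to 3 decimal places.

Signed shortest Δλ from +53.438° to -30.358° is -83.796°.
Midpoint longitude = +53.438° + (-83.796°)/2 = +53.438° − 41.898° = +11.540°.

11.540°E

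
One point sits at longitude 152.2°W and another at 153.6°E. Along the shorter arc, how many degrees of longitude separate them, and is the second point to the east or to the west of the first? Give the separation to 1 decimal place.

Raw difference: 153.6 − -152.2 = 305.8°.
Normalise into (−180°, 180°]: 305.8° − 360° = -54.2°.
Negative ⇒ the second point lies to the west; separation 54.2°.

54.2° west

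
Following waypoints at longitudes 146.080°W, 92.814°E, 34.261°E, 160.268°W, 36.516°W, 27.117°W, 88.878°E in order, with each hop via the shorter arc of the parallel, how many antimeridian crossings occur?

Leg 1: -146.080° → +92.814°, shortest Δλ = -121.106° (west) — crosses 180°.
Leg 2: +92.814° → +34.261°, shortest Δλ = -58.553° (west) — does not cross 180°.
Leg 3: +34.261° → -160.268°, shortest Δλ = 165.471° (east) — crosses 180°.
Leg 4: -160.268° → -36.516°, shortest Δλ = 123.752° (east) — does not cross 180°.
Leg 5: -36.516° → -27.117°, shortest Δλ = 9.399° (east) — does not cross 180°.
Leg 6: -27.117° → +88.878°, shortest Δλ = 115.995° (east) — does not cross 180°.
Total crossings: 2.

2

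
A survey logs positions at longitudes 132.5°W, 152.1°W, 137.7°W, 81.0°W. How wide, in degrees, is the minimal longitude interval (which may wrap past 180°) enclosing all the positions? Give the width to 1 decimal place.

71.1°

Sort the longitudes: -152.1°, -137.7°, -132.5°, -81.0°.
Eastward gaps between consecutive values (wrapping around): 14.4°, 5.2°, 51.5°, 288.9°.
Largest gap = 288.9° ⇒ minimal covering band is its complement: 360° − 288.9° = 71.1°.
Band runs from -152.1° eastward to -81.0°.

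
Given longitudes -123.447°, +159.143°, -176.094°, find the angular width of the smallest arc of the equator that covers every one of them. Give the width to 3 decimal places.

77.410°

Sort the longitudes: -176.094°, -123.447°, +159.143°.
Eastward gaps between consecutive values (wrapping around): 52.647°, 282.590°, 24.763°.
Largest gap = 282.590° ⇒ minimal covering band is its complement: 360° − 282.590° = 77.410°.
Band runs from +159.143° eastward to -123.447°, crossing the antimeridian.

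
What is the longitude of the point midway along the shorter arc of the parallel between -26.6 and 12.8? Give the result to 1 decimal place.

-6.9°

Signed shortest Δλ from -26.6° to +12.8° is +39.4°.
Midpoint longitude = -26.6° + (+39.4°)/2 = -26.6° + 19.7° = -6.9°.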